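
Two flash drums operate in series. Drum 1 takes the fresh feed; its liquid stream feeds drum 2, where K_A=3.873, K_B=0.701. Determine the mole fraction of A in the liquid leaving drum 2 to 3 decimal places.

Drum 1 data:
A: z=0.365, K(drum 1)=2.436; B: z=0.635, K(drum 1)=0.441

Drum 1:
Material balance + equilibrium reduce to Σ zᵢ(Kᵢ−1)/(1+ψ₁(Kᵢ−1)) = 0.
Check two-phase: ΣzᵢKᵢ = 1.169 > 1 and Σzᵢ/Kᵢ = 1.590 > 1, so g(0) = 0.169 > 0 and g(1) = -0.590 < 0.
Newton iteration, ψ₁⁰ = 0.38:
  ψ₁ = 0.380: g = -0.1116, g' = -0.635 → ψ₁ = 0.204
  ψ₁ = 0.204: g = 0.0046, g' = -0.703 → ψ₁ = 0.211
Converged at ψ₁ = 0.211.
Drum-1 compositions:
  A: x = 0.280, y = 0.683
  B: x = 0.720, y = 0.317
Drum-2 feed = drum-1 liquid: z₂ = (0.2802, 0.7198).
Drum 2:
Rachford–Rice: g(ψ₂) = Σ zᵢ(Kᵢ−1)/(1+ψ₂(Kᵢ−1)) = 0.
g(0) = ΣzᵢKᵢ − 1 = 0.590 and g(1) = 1 − Σzᵢ/Kᵢ = -0.099, so a root lies in (0, 1).
Binary case is linear: z₁(K₁−1)(1+ψ₂(K₂−1)) + z₂(K₂−1)(1+ψ₂(K₁−1)) = 0
⇒ ψ₂ = [z₁(K₁−1)+z₂(K₂−1)] / [−(K₁−1)(K₂−1)] = 0.5898/0.8590 = 0.687
  A: x = 0.094, y = 0.365
  B: x = 0.906, y = 0.635

x_A (drum 2) = 0.094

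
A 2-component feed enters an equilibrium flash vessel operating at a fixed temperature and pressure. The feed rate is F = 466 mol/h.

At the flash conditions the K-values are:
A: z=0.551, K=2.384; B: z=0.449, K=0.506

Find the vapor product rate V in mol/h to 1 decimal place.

V = 368.6 mol/h

Rachford–Rice: g(ψ) = Σ zᵢ(Kᵢ−1)/(1+ψ(Kᵢ−1)) = 0.
g(0) = ΣzᵢKᵢ − 1 = 0.541 and g(1) = 1 − Σzᵢ/Kᵢ = -0.118, so a root lies in (0, 1).
Newton iteration, ψ⁰ = 0.63:
  ψ = 0.630: g = 0.0854, g' = -0.532 → ψ = 0.790
  ψ = 0.790: g = 0.0003, g' = -0.536 → ψ = 0.791
Converged at ψ = 0.791.
Then V = ψ·F = 0.7910·466 = 368.6 mol/h and L = F − V = 97.4 mol/h.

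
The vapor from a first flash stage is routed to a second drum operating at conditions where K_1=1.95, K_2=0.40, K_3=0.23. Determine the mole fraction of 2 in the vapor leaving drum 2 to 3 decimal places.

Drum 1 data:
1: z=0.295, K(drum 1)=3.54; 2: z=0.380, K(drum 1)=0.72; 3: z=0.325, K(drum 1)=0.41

Drum 1:
Rachford–Rice: g(ψ₁) = Σ zᵢ(Kᵢ−1)/(1+ψ₁(Kᵢ−1)) = 0.
Feasibility: ΣzᵢKᵢ = 1.451, Σzᵢ/Kᵢ = 1.404 — both > 1, two phases present.
Newton iteration, ψ₁⁰ = 0.5:
  ψ₁ = 0.500: g = -0.0656, g' = -0.637 → ψ₁ = 0.397
  ψ₁ = 0.397: g = 0.0030, g' = -0.702 → ψ₁ = 0.401
Converged at ψ₁ = 0.401.
Drum-1 compositions:
  1: x = 0.146, y = 0.517
  2: x = 0.428, y = 0.308
  3: x = 0.426, y = 0.175
Drum-2 feed = drum-1 vapor: z₂ = (0.5172, 0.3082, 0.1746).
Drum 2:
Newton–Raphson from ψ₂ = 0.68:
  ψ₂ = 0.680: g = -0.2961, g' = -0.945 → ψ₂ = 0.367
  ψ₂ = 0.367: g = -0.0600, g' = -0.640 → ψ₂ = 0.273
  ψ₂ = 0.273: g = -0.0012, g' = -0.619 → ψ₂ = 0.271
Converged at ψ₂ = 0.271.
  1: x = 0.411, y = 0.802
  2: x = 0.368, y = 0.147
  3: x = 0.221, y = 0.051

y_2 (drum 2) = 0.147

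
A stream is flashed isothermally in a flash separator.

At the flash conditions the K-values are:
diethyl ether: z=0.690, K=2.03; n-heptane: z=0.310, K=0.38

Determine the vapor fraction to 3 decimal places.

Rachford–Rice: g(ψ) = Σ zᵢ(Kᵢ−1)/(1+ψ(Kᵢ−1)) = 0.
Feasibility: ΣzᵢKᵢ = 1.518, Σzᵢ/Kᵢ = 1.156 — both > 1, two phases present.
Iterate (Newton) starting at ψ = 0.5:
  ψ = 0.500: g = 0.1906, g' = -0.569 → ψ = 0.835
  ψ = 0.835: g = -0.0163, g' = -0.724 → ψ = 0.812
Converged at ψ = 0.812.

ψ = 0.812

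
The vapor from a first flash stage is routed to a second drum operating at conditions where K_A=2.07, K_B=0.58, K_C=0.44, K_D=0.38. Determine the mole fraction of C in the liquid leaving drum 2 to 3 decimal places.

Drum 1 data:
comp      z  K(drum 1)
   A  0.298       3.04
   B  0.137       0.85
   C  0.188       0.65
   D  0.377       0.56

Drum 1:
Let ψ₁ = V/F and solve Σ zᵢ(Kᵢ−1)/(1+ψ₁(Kᵢ−1)) = 0.
Check two-phase: ΣzᵢKᵢ = 1.356 > 1 and Σzᵢ/Kᵢ = 1.222 > 1, so g(0) = 0.356 > 0 and g(1) = -0.222 < 0.
Newton iteration, ψ₁⁰ = 0.5:
  ψ₁ = 0.500: g = -0.0137, g' = -0.461 → ψ₁ = 0.470
  ψ₁ = 0.470: g = 0.0002, g' = -0.476 → ψ₁ = 0.471
Converged at ψ₁ = 0.471.
Drum-1 compositions:
  A: x = 0.152, y = 0.462
  B: x = 0.147, y = 0.125
  C: x = 0.225, y = 0.146
  D: x = 0.475, y = 0.266
Drum-2 feed = drum-1 vapor: z₂ = (0.4621, 0.1253, 0.1463, 0.2663).
Drum 2:
Let ψ₂ = V/F and solve Σ zᵢ(Kᵢ−1)/(1+ψ₂(Kᵢ−1)) = 0.
Feasibility: ΣzᵢKᵢ = 1.195, Σzᵢ/Kᵢ = 1.473 — both > 1, two phases present.
Newton iteration, ψ₂⁰ = 0.5:
  ψ₂ = 0.500: g = -0.0975, g' = -0.563 → ψ₂ = 0.327
  ψ₂ = 0.327: g = -0.0020, g' = -0.550 → ψ₂ = 0.323
Converged at ψ₂ = 0.323.
  A: x = 0.343, y = 0.711
  B: x = 0.145, y = 0.084
  C: x = 0.179, y = 0.079
  D: x = 0.333, y = 0.127

x_C (drum 2) = 0.179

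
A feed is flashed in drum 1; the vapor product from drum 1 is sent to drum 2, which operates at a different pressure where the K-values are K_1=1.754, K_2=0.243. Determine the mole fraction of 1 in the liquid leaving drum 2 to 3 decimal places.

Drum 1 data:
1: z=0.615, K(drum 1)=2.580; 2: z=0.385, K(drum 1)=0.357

x_1 (drum 2) = 0.501

Drum 1:
Newton–Raphson from ψ₁ = 0.68:
  ψ₁ = 0.680: g = 0.0285, g' = -0.859 → ψ₁ = 0.713
Converged at ψ₁ = 0.713.
Drum-1 compositions:
  1: x = 0.289, y = 0.746
  2: x = 0.711, y = 0.254
Drum-2 feed = drum-1 vapor: z₂ = (0.7463, 0.2537).
Drum 2:
Material balance + equilibrium reduce to Σ zᵢ(Kᵢ−1)/(1+ψ₂(Kᵢ−1)) = 0.
Feasibility: ΣzᵢKᵢ = 1.371, Σzᵢ/Kᵢ = 1.470 — both > 1, two phases present.
Binary case is linear: z₁(K₁−1)(1+ψ₂(K₂−1)) + z₂(K₂−1)(1+ψ₂(K₁−1)) = 0
⇒ ψ₂ = [z₁(K₁−1)+z₂(K₂−1)] / [−(K₁−1)(K₂−1)] = 0.3706/0.5708 = 0.649
  1: x = 0.501, y = 0.879
  2: x = 0.499, y = 0.121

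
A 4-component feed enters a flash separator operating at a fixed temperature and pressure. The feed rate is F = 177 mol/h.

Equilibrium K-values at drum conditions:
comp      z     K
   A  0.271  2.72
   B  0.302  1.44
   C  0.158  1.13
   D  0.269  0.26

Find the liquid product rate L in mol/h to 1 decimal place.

L = 71.9 mol/h

Rachford–Rice: g(ψ) = Σ zᵢ(Kᵢ−1)/(1+ψ(Kᵢ−1)) = 0.
g(0) = ΣzᵢKᵢ − 1 = 0.420 and g(1) = 1 − Σzᵢ/Kᵢ = -0.484, so a root lies in (0, 1).
Newton–Raphson from ψ = 0.41:
  ψ = 0.410: g = 0.1197, g' = -0.624 → ψ = 0.602
  ψ = 0.602: g = -0.0058, g' = -0.711 → ψ = 0.594
Converged at ψ = 0.594.
Then V = ψ·F = 0.5937·177 = 105.1 mol/h and L = F − V = 71.9 mol/h.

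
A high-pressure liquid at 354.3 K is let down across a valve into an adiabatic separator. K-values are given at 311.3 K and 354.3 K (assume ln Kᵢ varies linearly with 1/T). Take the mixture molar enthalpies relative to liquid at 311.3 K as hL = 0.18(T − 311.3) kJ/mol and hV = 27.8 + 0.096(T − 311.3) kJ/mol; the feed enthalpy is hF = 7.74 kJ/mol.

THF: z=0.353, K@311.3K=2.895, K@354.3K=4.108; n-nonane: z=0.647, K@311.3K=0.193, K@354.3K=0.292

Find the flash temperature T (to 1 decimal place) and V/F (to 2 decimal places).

Adiabatic flash: solve Rachford–Rice at each trial T, then check hF = ψ·hV(T) + (1−ψ)·hL(T).
  T = 311.3 K: K = (2.895, 0.193), RR gives ψ = 0.096, H_out = 2.669 kJ/mol
  T = 354.3 K: K = (4.108, 0.292), RR gives ψ = 0.290, H_out = 14.765 kJ/mol
  T = 332.8 K: K = (3.488, 0.241), RR gives ψ = 0.205, H_out = 9.193 kJ/mol
  T = 322.1 K: K = (3.189, 0.216), RR gives ψ = 0.155, H_out = 6.110 kJ/mol
  T = 327.5 K: K = (3.339, 0.228), RR gives ψ = 0.181, H_out = 7.699 kJ/mol
  T = 330.1 K: K = (3.412, 0.234), RR gives ψ = 0.193, H_out = 8.439 kJ/mol
  T = 328.8 K: K = (3.375, 0.231), RR gives ψ = 0.187, H_out = 8.071 kJ/mol
Linear interpolation between T = 327.5 (H_out = 7.699) and T = 328.8 (H_out = 8.071) on hF = 7.74 gives T ≈ 327.6 K, at which ψ = 0.18.

T = 327.6 K, V/F = 0.18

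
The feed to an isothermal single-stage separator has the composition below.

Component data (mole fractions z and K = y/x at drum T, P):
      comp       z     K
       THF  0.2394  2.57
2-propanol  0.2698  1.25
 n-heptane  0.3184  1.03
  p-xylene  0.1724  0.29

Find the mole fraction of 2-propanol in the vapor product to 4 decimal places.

Rachford–Rice: g(V/F) = Σ zᵢ(Kᵢ−1)/(1+V/F(Kᵢ−1)) = 0.
g(0) = ΣzᵢKᵢ − 1 = 0.3305 and g(1) = 1 − Σzᵢ/Kᵢ = -0.2126, so a root lies in (0, 1).
Newton–Raphson from V/F = 0.5:
  V/F = 0.5000: g = 0.09016, g' = -0.4077 → V/F = 0.7211
  V/F = 0.7211: g = -0.00806, g' = -0.5071 → V/F = 0.7053
  V/F = 0.7053: g = -0.00011, g' = -0.4940 → V/F = 0.7050
Converged at V/F = 0.7050.
Compositions from xᵢ = zᵢ/(1+V/F(Kᵢ−1)), yᵢ = Kᵢxᵢ:
  THF: x = 0.1136, y = 0.2920
  2-propanol: x = 0.2294, y = 0.2867
  n-heptane: x = 0.3118, y = 0.3212
  p-xylene: x = 0.3452, y = 0.1001

y_2-propanol = 0.2867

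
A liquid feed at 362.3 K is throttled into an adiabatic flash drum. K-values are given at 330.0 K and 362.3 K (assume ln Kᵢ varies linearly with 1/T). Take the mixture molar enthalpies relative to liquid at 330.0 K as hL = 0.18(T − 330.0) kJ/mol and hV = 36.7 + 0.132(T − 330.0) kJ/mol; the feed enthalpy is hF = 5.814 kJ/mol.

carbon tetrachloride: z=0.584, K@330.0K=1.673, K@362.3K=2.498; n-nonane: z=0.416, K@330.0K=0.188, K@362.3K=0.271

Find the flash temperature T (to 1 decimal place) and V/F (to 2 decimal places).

Adiabatic flash: solve Rachford–Rice at each trial T, then check hF = ψ·hV(T) + (1−ψ)·hL(T).
  T = 330.0 K: K = (1.673, 0.188), RR gives ψ = 0.101, H_out = 3.710 kJ/mol
  T = 362.3 K: K = (2.498, 0.271), RR gives ψ = 0.523, H_out = 24.211 kJ/mol
  T = 346.1 K: K = (2.062, 0.228), RR gives ψ = 0.364, H_out = 15.989 kJ/mol
  T = 338.1 K: K = (1.863, 0.207), RR gives ψ = 0.255, H_out = 10.715 kJ/mol
  T = 334.1 K: K = (1.768, 0.198), RR gives ψ = 0.186, H_out = 7.534 kJ/mol
  T = 332.1 K: K = (1.721, 0.193), RR gives ψ = 0.147, H_out = 5.752 kJ/mol
Linear interpolation between T = 332.1 (H_out = 5.752) and T = 334.1 (H_out = 7.534) on hF = 5.814 gives T ≈ 332.2 K, at which ψ = 0.15.

T = 332.2 K, V/F = 0.15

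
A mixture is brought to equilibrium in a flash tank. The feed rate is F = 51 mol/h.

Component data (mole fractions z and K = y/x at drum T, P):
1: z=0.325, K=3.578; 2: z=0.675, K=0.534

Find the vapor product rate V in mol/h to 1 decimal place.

Material balance + equilibrium reduce to Σ zᵢ(Kᵢ−1)/(1+ψ(Kᵢ−1)) = 0.
Check two-phase: ΣzᵢKᵢ = 1.523 > 1 and Σzᵢ/Kᵢ = 1.355 > 1, so g(0) = 0.523 > 0 and g(1) = -0.355 < 0.
Binary case is linear: z₁(K₁−1)(1+ψ(K₂−1)) + z₂(K₂−1)(1+ψ(K₁−1)) = 0
⇒ ψ = [z₁(K₁−1)+z₂(K₂−1)] / [−(K₁−1)(K₂−1)] = 0.5233/1.2013 = 0.436
Then V = ψ·F = 0.4356·51 = 22.2 mol/h and L = F − V = 28.8 mol/h.

V = 22.2 mol/h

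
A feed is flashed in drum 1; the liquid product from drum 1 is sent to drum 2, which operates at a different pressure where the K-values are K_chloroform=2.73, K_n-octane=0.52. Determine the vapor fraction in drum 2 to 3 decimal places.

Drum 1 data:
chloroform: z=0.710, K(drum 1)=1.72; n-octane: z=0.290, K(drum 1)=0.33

Drum 1:
Let ψ₁ = V/F and solve Σ zᵢ(Kᵢ−1)/(1+ψ₁(Kᵢ−1)) = 0.
Check two-phase: ΣzᵢKᵢ = 1.317 > 1 and Σzᵢ/Kᵢ = 1.292 > 1, so g(0) = 0.317 > 0 and g(1) = -0.292 < 0.
Binary case is linear: z₁(K₁−1)(1+ψ₁(K₂−1)) + z₂(K₂−1)(1+ψ₁(K₁−1)) = 0
⇒ ψ₁ = [z₁(K₁−1)+z₂(K₂−1)] / [−(K₁−1)(K₂−1)] = 0.3169/0.4824 = 0.657
Drum-1 compositions:
  chloroform: x = 0.482, y = 0.829
  n-octane: x = 0.518, y = 0.171
Drum-2 feed = drum-1 liquid: z₂ = (0.4820, 0.5180).
Drum 2:
Newton–Raphson from ψ₂ = 0.5:
  ψ₂ = 0.500: g = 0.1200, g' = -0.621 → ψ₂ = 0.693
  ψ₂ = 0.693: g = 0.0066, g' = -0.566 → ψ₂ = 0.705
Converged at ψ₂ = 0.705.
  chloroform: x = 0.217, y = 0.593
  n-octane: x = 0.783, y = 0.407

V/F (drum 2) = 0.705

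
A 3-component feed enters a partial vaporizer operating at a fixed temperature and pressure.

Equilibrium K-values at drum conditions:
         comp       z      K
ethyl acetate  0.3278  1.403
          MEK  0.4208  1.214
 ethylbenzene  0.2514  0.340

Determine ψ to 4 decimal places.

ψ = 0.2806

Material balance + equilibrium reduce to Σ zᵢ(Kᵢ−1)/(1+ψ(Kᵢ−1)) = 0.
Feasibility: ΣzᵢKᵢ = 1.0562, Σzᵢ/Kᵢ = 1.3197 — both > 1, two phases present.
Iterate (Newton) starting at ψ = 0.41:
  ψ = 0.4100: g = -0.03132, g' = -0.2613 → ψ = 0.2901
  ψ = 0.2901: g = -0.00216, g' = -0.2273 → ψ = 0.2806
Converged at ψ = 0.2806.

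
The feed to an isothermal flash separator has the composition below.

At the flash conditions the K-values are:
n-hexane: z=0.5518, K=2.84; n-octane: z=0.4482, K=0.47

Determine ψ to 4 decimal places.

Material balance + equilibrium reduce to Σ zᵢ(Kᵢ−1)/(1+ψ(Kᵢ−1)) = 0.
Feasibility: ΣzᵢKᵢ = 1.7778, Σzᵢ/Kᵢ = 1.1479 — both > 1, two phases present.
Binary case is linear: z₁(K₁−1)(1+ψ(K₂−1)) + z₂(K₂−1)(1+ψ(K₁−1)) = 0
⇒ ψ = [z₁(K₁−1)+z₂(K₂−1)] / [−(K₁−1)(K₂−1)] = 0.77777/0.97520 = 0.7975

ψ = 0.7975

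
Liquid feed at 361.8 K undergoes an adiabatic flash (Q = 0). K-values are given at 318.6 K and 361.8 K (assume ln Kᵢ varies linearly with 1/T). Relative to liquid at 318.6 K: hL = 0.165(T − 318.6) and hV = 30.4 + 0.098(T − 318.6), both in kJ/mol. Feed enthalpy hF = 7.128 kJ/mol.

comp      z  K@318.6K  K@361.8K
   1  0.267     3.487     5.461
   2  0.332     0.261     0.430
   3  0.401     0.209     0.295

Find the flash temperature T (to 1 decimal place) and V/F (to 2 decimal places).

Adiabatic flash: solve Rachford–Rice at each trial T, then check hF = ψ·hV(T) + (1−ψ)·hL(T).
  T = 318.6 K: K = (3.487, 0.261, 0.209), RR gives ψ = 0.053, H_out = 1.616 kJ/mol
  T = 361.8 K: K = (5.461, 0.430, 0.295), RR gives ψ = 0.250, H_out = 13.991 kJ/mol
  T = 340.2 K: K = (4.426, 0.340, 0.251), RR gives ψ = 0.163, H_out = 8.275 kJ/mol
  T = 329.4 K: K = (3.944, 0.299, 0.230), RR gives ψ = 0.112, H_out = 5.117 kJ/mol
  T = 334.8 K: K = (4.182, 0.320, 0.240), RR gives ψ = 0.138, H_out = 6.731 kJ/mol
  T = 337.5 K: K = (4.304, 0.330, 0.246), RR gives ψ = 0.151, H_out = 7.511 kJ/mol
  T = 336.1 K: K = (4.240, 0.324, 0.243), RR gives ψ = 0.144, H_out = 7.108 kJ/mol
Linear interpolation between T = 336.1 (H_out = 7.108) and T = 337.5 (H_out = 7.511) on hF = 7.128 gives T ≈ 336.2 K, at which ψ = 0.14.

T = 336.2 K, V/F = 0.14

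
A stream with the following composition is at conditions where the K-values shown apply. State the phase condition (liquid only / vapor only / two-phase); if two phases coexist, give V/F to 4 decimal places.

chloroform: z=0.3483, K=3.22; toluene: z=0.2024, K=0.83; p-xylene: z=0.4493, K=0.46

ΣzᵢKᵢ = 1.4962; Σzᵢ/Kᵢ = 1.3288.
Both exceed 1, so a two-phase solution exists.
Material balance + equilibrium reduce to Σ zᵢ(Kᵢ−1)/(1+ψ(Kᵢ−1)) = 0.
Newton–Raphson from ψ = 0.5:
  ψ = 0.5000: g = -0.00351, g' = -0.6384 → ψ = 0.4945
Converged at ψ = 0.4945.

two-phase, V/F = 0.4945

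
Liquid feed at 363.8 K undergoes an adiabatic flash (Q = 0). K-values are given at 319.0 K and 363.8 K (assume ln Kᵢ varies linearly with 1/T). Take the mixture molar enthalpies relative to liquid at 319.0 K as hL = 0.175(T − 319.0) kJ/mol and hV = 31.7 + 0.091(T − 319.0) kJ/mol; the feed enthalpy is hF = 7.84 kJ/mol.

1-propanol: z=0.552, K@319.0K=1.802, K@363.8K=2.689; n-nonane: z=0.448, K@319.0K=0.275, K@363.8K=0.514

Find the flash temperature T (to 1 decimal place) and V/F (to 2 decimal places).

Adiabatic flash: solve Rachford–Rice at each trial T, then check hF = ψ·hV(T) + (1−ψ)·hL(T).
  T = 319.0 K: K = (1.802, 0.275), RR gives ψ = 0.203, H_out = 6.428 kJ/mol
  T = 363.8 K: K = (2.689, 0.514), RR gives ψ = 0.871, H_out = 32.161 kJ/mol
  T = 341.4 K: K = (2.230, 0.384), RR gives ψ = 0.532, H_out = 19.772 kJ/mol
  T = 330.2 K: K = (2.012, 0.327), RR gives ψ = 0.377, H_out = 13.562 kJ/mol
  T = 324.6 K: K = (1.906, 0.300), RR gives ψ = 0.294, H_out = 10.170 kJ/mol
  T = 321.8 K: K = (1.854, 0.287), RR gives ψ = 0.250, H_out = 8.352 kJ/mol
  T = 320.4 K: K = (1.828, 0.281), RR gives ψ = 0.227, H_out = 7.405 kJ/mol
Linear interpolation between T = 320.4 (H_out = 7.405) and T = 321.8 (H_out = 8.352) on hF = 7.84 gives T ≈ 321.0 K, at which ψ = 0.24.

T = 321.0 K, V/F = 0.24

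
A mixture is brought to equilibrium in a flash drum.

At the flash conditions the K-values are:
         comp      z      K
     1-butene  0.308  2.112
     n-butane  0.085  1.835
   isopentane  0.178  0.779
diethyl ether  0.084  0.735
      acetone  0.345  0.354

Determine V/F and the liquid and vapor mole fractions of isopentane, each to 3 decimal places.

V/F = 0.241, x_isopentane = 0.188, y_isopentane = 0.146

Material balance + equilibrium reduce to Σ zᵢ(Kᵢ−1)/(1+V/F(Kᵢ−1)) = 0.
g(0) = ΣzᵢKᵢ − 1 = 0.129 and g(1) = 1 − Σzᵢ/Kᵢ = -0.510, so a root lies in (0, 1).
Newton iteration, V/F⁰ = 0.7:
  V/F = 0.700: g = -0.2433, g' = -0.645 → V/F = 0.323
  V/F = 0.323: g = -0.0403, g' = -0.490 → V/F = 0.240
  V/F = 0.240: g = 0.0002, g' = -0.496 → V/F = 0.241
Converged at V/F = 0.241.
Compositions from xᵢ = zᵢ/(1+V/F(Kᵢ−1)), yᵢ = Kᵢxᵢ:
  1-butene: x = 0.243, y = 0.513
  n-butane: x = 0.071, y = 0.130
  isopentane: x = 0.188, y = 0.146
  diethyl ether: x = 0.090, y = 0.066
  acetone: x = 0.409, y = 0.145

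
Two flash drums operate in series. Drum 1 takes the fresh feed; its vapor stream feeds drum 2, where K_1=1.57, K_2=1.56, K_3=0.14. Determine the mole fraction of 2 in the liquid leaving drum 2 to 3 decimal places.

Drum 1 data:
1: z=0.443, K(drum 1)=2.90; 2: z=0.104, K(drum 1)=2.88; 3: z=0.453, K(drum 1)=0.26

Drum 1:
Newton iteration, ψ₁⁰ = 0.5:
  ψ₁ = 0.500: g = 0.0003, g' = -1.143 → ψ₁ = 0.500
Converged at ψ₁ = 0.500.
Drum-1 compositions:
  1: x = 0.227, y = 0.659
  2: x = 0.054, y = 0.154
  3: x = 0.719, y = 0.187
Drum-2 feed = drum-1 vapor: z₂ = (0.6586, 0.1543, 0.1870).
Drum 2:
Newton–Raphson from ψ₂ = 0.54:
  ψ₂ = 0.540: g = 0.0531, g' = -0.636 → ψ₂ = 0.624
  ψ₂ = 0.624: g = -0.0058, g' = -0.786 → ψ₂ = 0.616
Converged at ψ₂ = 0.616.
  1: x = 0.487, y = 0.765
  2: x = 0.115, y = 0.179
  3: x = 0.398, y = 0.056

x_2 (drum 2) = 0.115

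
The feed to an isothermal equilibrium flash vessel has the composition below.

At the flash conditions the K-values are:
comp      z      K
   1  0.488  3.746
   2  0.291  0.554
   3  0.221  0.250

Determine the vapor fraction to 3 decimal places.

ψ = 0.626

Rachford–Rice: g(ψ) = Σ zᵢ(Kᵢ−1)/(1+ψ(Kᵢ−1)) = 0.
Check two-phase: ΣzᵢKᵢ = 2.045 > 1 and Σzᵢ/Kᵢ = 1.540 > 1, so g(0) = 1.045 > 0 and g(1) = -0.540 < 0.
Newton iteration, ψ⁰ = 0.33:
  ψ = 0.330: g = 0.3306, g' = -1.312 → ψ = 0.582
  ψ = 0.582: g = 0.0464, g' = -1.042 → ψ = 0.626
Converged at ψ = 0.626.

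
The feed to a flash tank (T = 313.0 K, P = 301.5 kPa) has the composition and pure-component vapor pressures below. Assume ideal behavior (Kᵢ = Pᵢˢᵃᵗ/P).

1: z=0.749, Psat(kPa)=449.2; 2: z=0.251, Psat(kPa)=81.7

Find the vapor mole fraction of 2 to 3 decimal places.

Raoult's law: Kᵢ = Pᵢˢᵃᵗ/P = Pᵢˢᵃᵗ/301.5.
  K_1 = 449.2/301.5 = 1.48988, K_2 = 81.7/301.5 = 0.27098
Rachford–Rice: g(V/F) = Σ zᵢ(Kᵢ−1)/(1+V/F(Kᵢ−1)) = 0.
g(0) = ΣzᵢKᵢ − 1 = 0.184 and g(1) = 1 − Σzᵢ/Kᵢ = -0.429, so a root lies in (0, 1).
Binary case is linear: z₁(K₁−1)(1+V/F(K₂−1)) + z₂(K₂−1)(1+V/F(K₁−1)) = 0
⇒ V/F = [z₁(K₁−1)+z₂(K₂−1)] / [−(K₁−1)(K₂−1)] = 0.1839/0.3571 = 0.515
Compositions from xᵢ = zᵢ/(1+V/F(Kᵢ−1)), yᵢ = Kᵢxᵢ:
  1: x = 0.598, y = 0.891
  2: x = 0.402, y = 0.109

y_2 = 0.109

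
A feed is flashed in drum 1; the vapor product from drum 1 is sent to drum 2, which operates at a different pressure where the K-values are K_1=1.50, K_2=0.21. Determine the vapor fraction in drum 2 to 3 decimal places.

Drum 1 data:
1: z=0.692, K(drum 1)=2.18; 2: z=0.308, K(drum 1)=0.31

Drum 1:
Rachford–Rice: g(ψ₁) = Σ zᵢ(Kᵢ−1)/(1+ψ₁(Kᵢ−1)) = 0.
Feasibility: ΣzᵢKᵢ = 1.604, Σzᵢ/Kᵢ = 1.311 — both > 1, two phases present.
Binary case is linear: z₁(K₁−1)(1+ψ₁(K₂−1)) + z₂(K₂−1)(1+ψ₁(K₁−1)) = 0
⇒ ψ₁ = [z₁(K₁−1)+z₂(K₂−1)] / [−(K₁−1)(K₂−1)] = 0.6040/0.8142 = 0.742
Drum-1 compositions:
  1: x = 0.369, y = 0.804
  2: x = 0.631, y = 0.196
Drum-2 feed = drum-1 vapor: z₂ = (0.8044, 0.1956).
Drum 2:
Binary case is linear: z₁(K₁−1)(1+ψ₂(K₂−1)) + z₂(K₂−1)(1+ψ₂(K₁−1)) = 0
⇒ ψ₂ = [z₁(K₁−1)+z₂(K₂−1)] / [−(K₁−1)(K₂−1)] = 0.2477/0.3950 = 0.627
  1: x = 0.612, y = 0.919
  2: x = 0.388, y = 0.081

V/F (drum 2) = 0.627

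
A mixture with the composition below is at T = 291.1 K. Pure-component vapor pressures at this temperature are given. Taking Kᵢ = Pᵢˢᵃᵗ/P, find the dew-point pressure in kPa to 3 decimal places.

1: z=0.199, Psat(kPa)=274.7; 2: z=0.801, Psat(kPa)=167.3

At the dew point ψ → 1, so Σzᵢ/Kᵢ = 1 with Kᵢ = Pᵢˢᵃᵗ/P ⇒ 1/P = Σzᵢ/Pᵢˢᵃᵗ.
1/P = 0.199/274.7 + 0.801/167.3 = 0.005512 ⇒ P = 181.415 kPa

Pdew = 181.415 kPa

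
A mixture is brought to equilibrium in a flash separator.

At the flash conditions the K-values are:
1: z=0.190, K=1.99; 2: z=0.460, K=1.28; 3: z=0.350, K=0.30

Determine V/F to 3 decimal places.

Iterate (Newton) starting at V/F = 0.32:
  V/F = 0.320: g = -0.0547, g' = -0.423 → V/F = 0.191
  V/F = 0.191: g = -0.0022, g' = -0.393 → V/F = 0.185
Converged at V/F = 0.185.

V/F = 0.185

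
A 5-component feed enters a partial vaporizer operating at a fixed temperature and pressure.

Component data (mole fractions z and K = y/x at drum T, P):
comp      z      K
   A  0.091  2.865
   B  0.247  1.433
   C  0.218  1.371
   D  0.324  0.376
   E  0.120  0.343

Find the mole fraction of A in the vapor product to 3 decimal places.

y_A = 0.204

Newton–Raphson from β = 0.5:
  β = 0.500: g = -0.1673, g' = -0.519 → β = 0.178
  β = 0.178: g = -0.0139, g' = -0.471 → β = 0.148
Converged at β = 0.148.
Compositions from xᵢ = zᵢ/(1+β(Kᵢ−1)), yᵢ = Kᵢxᵢ:
  A: x = 0.071, y = 0.204
  B: x = 0.232, y = 0.333
  C: x = 0.207, y = 0.283
  D: x = 0.357, y = 0.134
  E: x = 0.133, y = 0.046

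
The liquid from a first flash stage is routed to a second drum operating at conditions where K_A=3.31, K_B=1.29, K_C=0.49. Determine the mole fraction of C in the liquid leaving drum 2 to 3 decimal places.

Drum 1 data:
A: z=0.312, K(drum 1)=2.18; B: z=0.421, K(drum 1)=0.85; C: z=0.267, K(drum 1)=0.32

x_C (drum 2) = 0.568

Drum 1:
Let ψ₁ = V/F and solve Σ zᵢ(Kᵢ−1)/(1+ψ₁(Kᵢ−1)) = 0.
g(0) = ΣzᵢKᵢ − 1 = 0.123 and g(1) = 1 − Σzᵢ/Kᵢ = -0.473, so a root lies in (0, 1).
Newton iteration, ψ₁⁰ = 0.5:
  ψ₁ = 0.500: g = -0.1118, g' = -0.466 → ψ₁ = 0.260
  ψ₁ = 0.260: g = -0.0046, g' = -0.447 → ψ₁ = 0.250
Converged at ψ₁ = 0.250.
Drum-1 compositions:
  A: x = 0.241, y = 0.525
  B: x = 0.437, y = 0.372
  C: x = 0.322, y = 0.103
Drum-2 feed = drum-1 liquid: z₂ = (0.2410, 0.4374, 0.3216).
Drum 2:
Material balance + equilibrium reduce to Σ zᵢ(Kᵢ−1)/(1+ψ₂(Kᵢ−1)) = 0.
Check two-phase: ΣzᵢKᵢ = 1.519 > 1 and Σzᵢ/Kᵢ = 1.068 > 1, so g(0) = 0.519 > 0 and g(1) = -0.068 < 0.
Iterate (Newton) starting at ψ₂ = 0.5:
  ψ₂ = 0.500: g = 0.1489, g' = -0.456 → ψ₂ = 0.827
  ψ₂ = 0.827: g = 0.0100, g' = -0.426 → ψ₂ = 0.850
Converged at ψ₂ = 0.850.
  A: x = 0.081, y = 0.269
  B: x = 0.351, y = 0.453
  C: x = 0.568, y = 0.278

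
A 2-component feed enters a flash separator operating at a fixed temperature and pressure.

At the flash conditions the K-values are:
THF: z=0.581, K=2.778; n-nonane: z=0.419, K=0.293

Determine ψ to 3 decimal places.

ψ = 0.586

Rachford–Rice: g(ψ) = Σ zᵢ(Kᵢ−1)/(1+ψ(Kᵢ−1)) = 0.
g(0) = ΣzᵢKᵢ − 1 = 0.737 and g(1) = 1 − Σzᵢ/Kᵢ = -0.639, so a root lies in (0, 1).
Binary case is linear: z₁(K₁−1)(1+ψ(K₂−1)) + z₂(K₂−1)(1+ψ(K₁−1)) = 0
⇒ ψ = [z₁(K₁−1)+z₂(K₂−1)] / [−(K₁−1)(K₂−1)] = 0.7368/1.2570 = 0.586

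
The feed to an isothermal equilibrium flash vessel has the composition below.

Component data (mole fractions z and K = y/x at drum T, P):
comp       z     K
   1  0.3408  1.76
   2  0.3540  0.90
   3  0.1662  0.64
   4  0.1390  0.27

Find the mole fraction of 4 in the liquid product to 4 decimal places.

x_4 = 0.1655

Material balance + equilibrium reduce to Σ zᵢ(Kᵢ−1)/(1+β(Kᵢ−1)) = 0.
Check two-phase: ΣzᵢKᵢ = 1.0623 > 1 and Σzᵢ/Kᵢ = 1.3615 > 1, so g(0) = 0.0623 > 0 and g(1) = -0.3615 < 0.
Newton–Raphson from β = 0.5:
  β = 0.5000: g = -0.08234, g' = -0.3230 → β = 0.2451
  β = 0.2451: g = -0.00716, g' = -0.2794 → β = 0.2195
Converged at β = 0.2195.
Compositions from xᵢ = zᵢ/(1+β(Kᵢ−1)), yᵢ = Kᵢxᵢ:
  1: x = 0.2921, y = 0.5141
  2: x = 0.3619, y = 0.3257
  3: x = 0.1805, y = 0.1155
  4: x = 0.1655, y = 0.0447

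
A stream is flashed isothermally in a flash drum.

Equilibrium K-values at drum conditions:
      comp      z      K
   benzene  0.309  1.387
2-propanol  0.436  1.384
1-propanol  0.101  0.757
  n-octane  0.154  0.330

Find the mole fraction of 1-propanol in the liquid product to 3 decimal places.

Let ψ = V/F and solve Σ zᵢ(Kᵢ−1)/(1+ψ(Kᵢ−1)) = 0.
g(0) = ΣzᵢKᵢ − 1 = 0.159 and g(1) = 1 − Σzᵢ/Kᵢ = -0.138, so a root lies in (0, 1).
Newton iteration, ψ⁰ = 0.31:
  ψ = 0.310: g = 0.0996, g' = -0.205 → ψ = 0.795
  ψ = 0.795: g = -0.0315, g' = -0.391 → ψ = 0.714
  ψ = 0.714: g = -0.0025, g' = -0.331 → ψ = 0.707
Converged at ψ = 0.707.
Compositions from xᵢ = zᵢ/(1+ψ(Kᵢ−1)), yᵢ = Kᵢxᵢ:
  benzene: x = 0.243, y = 0.337
  2-propanol: x = 0.343, y = 0.475
  1-propanol: x = 0.122, y = 0.092
  n-octane: x = 0.292, y = 0.097

x_1-propanol = 0.122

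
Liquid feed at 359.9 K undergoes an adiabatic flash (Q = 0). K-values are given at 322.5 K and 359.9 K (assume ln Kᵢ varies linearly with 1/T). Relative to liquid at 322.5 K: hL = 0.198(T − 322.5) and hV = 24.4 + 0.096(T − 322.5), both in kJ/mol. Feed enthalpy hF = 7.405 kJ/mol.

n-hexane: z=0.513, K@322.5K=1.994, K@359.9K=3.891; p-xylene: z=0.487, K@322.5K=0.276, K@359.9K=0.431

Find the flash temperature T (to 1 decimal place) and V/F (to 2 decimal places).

T = 325.5 K, V/F = 0.28

Adiabatic flash: solve Rachford–Rice at each trial T, then check hF = ψ·hV(T) + (1−ψ)·hL(T).
  T = 322.5 K: K = (1.994, 0.276), RR gives ψ = 0.219, H_out = 5.334 kJ/mol
  T = 359.9 K: K = (3.891, 0.431), RR gives ψ = 0.733, H_out = 22.497 kJ/mol
  T = 341.2 K: K = (2.837, 0.349), RR gives ψ = 0.523, H_out = 15.468 kJ/mol
  T = 331.9 K: K = (2.393, 0.312), RR gives ψ = 0.396, H_out = 11.133 kJ/mol
  T = 327.2 K: K = (2.187, 0.294), RR gives ψ = 0.316, H_out = 8.487 kJ/mol
  T = 324.9 K: K = (2.091, 0.285), RR gives ψ = 0.271, H_out = 7.021 kJ/mol
Linear interpolation between T = 324.9 (H_out = 7.021) and T = 327.2 (H_out = 8.487) on hF = 7.405 gives T ≈ 325.5 K, at which ψ = 0.28.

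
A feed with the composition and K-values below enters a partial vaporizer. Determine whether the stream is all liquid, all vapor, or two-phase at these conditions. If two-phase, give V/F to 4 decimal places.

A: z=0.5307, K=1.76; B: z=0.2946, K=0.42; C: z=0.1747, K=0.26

two-phase, V/F = 0.2104

ΣzᵢKᵢ = 1.1032; Σzᵢ/Kᵢ = 1.6749.
Both exceed 1, so a two-phase solution exists.
Let ψ = V/F and solve Σ zᵢ(Kᵢ−1)/(1+ψ(Kᵢ−1)) = 0.
Iterate (Newton) starting at ψ = 0.5:
  ψ = 0.5000: g = -0.15359, g' = -0.5986 → ψ = 0.2434
  ψ = 0.2434: g = -0.01627, g' = -0.4950 → ψ = 0.2105
  ψ = 0.2105: g = -0.00008, g' = -0.4906 → ψ = 0.2104
Converged at ψ = 0.2104.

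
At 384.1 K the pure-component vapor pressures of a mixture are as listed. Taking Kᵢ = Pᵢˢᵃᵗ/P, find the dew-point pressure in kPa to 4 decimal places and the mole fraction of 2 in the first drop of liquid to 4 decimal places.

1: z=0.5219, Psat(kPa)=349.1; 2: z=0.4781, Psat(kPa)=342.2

Pdew = 345.7667 kPa, x_2 = 0.4831

At the dew point ψ → 1, so Σzᵢ/Kᵢ = 1 with Kᵢ = Pᵢˢᵃᵗ/P ⇒ 1/P = Σzᵢ/Pᵢˢᵃᵗ.
1/P = 0.5219/349.1 + 0.4781/342.2 = 0.0028921 ⇒ P = 345.7667 kPa
xᵢ = zᵢP/Pᵢˢᵃᵗ ⇒ x_2 = 0.4781·345.7667/342.2 = 0.4831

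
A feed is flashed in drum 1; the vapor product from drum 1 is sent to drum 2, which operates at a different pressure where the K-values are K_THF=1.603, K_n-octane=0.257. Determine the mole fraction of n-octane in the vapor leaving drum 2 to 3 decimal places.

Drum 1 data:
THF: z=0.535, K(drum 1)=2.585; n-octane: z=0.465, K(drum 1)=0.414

y_n-octane (drum 2) = 0.115

Drum 1:
Newton–Raphson from ψ₁ = 0.5:
  ψ₁ = 0.500: g = 0.0877, g' = -0.738 → ψ₁ = 0.619
  ψ₁ = 0.619: g = 0.0006, g' = -0.736 → ψ₁ = 0.620
Converged at ψ₁ = 0.620.
Drum-1 compositions:
  THF: x = 0.270, y = 0.698
  n-octane: x = 0.730, y = 0.302
Drum-2 feed = drum-1 vapor: z₂ = (0.6977, 0.3023).
Drum 2:
Binary case is linear: z₁(K₁−1)(1+ψ₂(K₂−1)) + z₂(K₂−1)(1+ψ₂(K₁−1)) = 0
⇒ ψ₂ = [z₁(K₁−1)+z₂(K₂−1)] / [−(K₁−1)(K₂−1)] = 0.1962/0.4480 = 0.438
  THF: x = 0.552, y = 0.885
  n-octane: x = 0.448, y = 0.115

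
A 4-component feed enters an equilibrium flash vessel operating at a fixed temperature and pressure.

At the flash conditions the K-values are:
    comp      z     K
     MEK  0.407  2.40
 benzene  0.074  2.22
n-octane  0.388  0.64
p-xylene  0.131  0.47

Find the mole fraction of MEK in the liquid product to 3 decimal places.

x_MEK = 0.193

Material balance + equilibrium reduce to Σ zᵢ(Kᵢ−1)/(1+β(Kᵢ−1)) = 0.
g(0) = ΣzᵢKᵢ − 1 = 0.451 and g(1) = 1 − Σzᵢ/Kᵢ = -0.088, so a root lies in (0, 1).
Newton–Raphson from β = 0.62:
  β = 0.620: g = 0.0732, g' = -0.429 → β = 0.791
  β = 0.791: g = 0.0017, g' = -0.416 → β = 0.795
Converged at β = 0.795.
Compositions from xᵢ = zᵢ/(1+β(Kᵢ−1)), yᵢ = Kᵢxᵢ:
  MEK: x = 0.193, y = 0.462
  benzene: x = 0.038, y = 0.083
  n-octane: x = 0.543, y = 0.348
  p-xylene: x = 0.226, y = 0.106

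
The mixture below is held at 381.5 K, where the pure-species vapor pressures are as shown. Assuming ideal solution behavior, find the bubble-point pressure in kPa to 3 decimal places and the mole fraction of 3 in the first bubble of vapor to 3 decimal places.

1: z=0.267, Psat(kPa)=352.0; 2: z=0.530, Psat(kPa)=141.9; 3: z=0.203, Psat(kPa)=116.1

At the bubble point ψ → 0, so ΣzᵢKᵢ = 1 with Kᵢ = Pᵢˢᵃᵗ/P ⇒ P = ΣzᵢPᵢˢᵃᵗ.
P = 0.267·352.0 + 0.530·141.9 + 0.203·116.1 = 192.759 kPa
yᵢ = zᵢPᵢˢᵃᵗ/P ⇒ y_3 = 0.203·116.1/192.759 = 0.122

Pbub = 192.759 kPa, y_3 = 0.122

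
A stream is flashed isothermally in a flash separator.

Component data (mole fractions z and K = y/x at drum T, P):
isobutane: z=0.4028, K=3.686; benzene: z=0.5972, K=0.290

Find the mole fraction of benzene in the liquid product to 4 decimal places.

Rachford–Rice: g(β) = Σ zᵢ(Kᵢ−1)/(1+β(Kᵢ−1)) = 0.
Check two-phase: ΣzᵢKᵢ = 1.6579 > 1 and Σzᵢ/Kᵢ = 2.1686 > 1, so g(0) = 0.6579 > 0 and g(1) = -1.1686 < 0.
Newton iteration, β⁰ = 0.52:
  β = 0.5200: g = -0.22076, g' = -1.2625 → β = 0.3451
  β = 0.3451: g = -0.00019, g' = -1.3108 → β = 0.3450
Converged at β = 0.3450.
Compositions from xᵢ = zᵢ/(1+β(Kᵢ−1)), yᵢ = Kᵢxᵢ:
  isobutane: x = 0.2091, y = 0.7706
  benzene: x = 0.7909, y = 0.2294

x_benzene = 0.7909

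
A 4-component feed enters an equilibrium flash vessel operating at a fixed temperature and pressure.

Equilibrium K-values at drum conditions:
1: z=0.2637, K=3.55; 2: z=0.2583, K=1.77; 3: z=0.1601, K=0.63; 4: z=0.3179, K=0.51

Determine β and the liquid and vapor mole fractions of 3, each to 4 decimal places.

Let β = V/F and solve Σ zᵢ(Kᵢ−1)/(1+β(Kᵢ−1)) = 0.
g(0) = ΣzᵢKᵢ − 1 = 0.6563 and g(1) = 1 − Σzᵢ/Kᵢ = -0.0977, so a root lies in (0, 1).
Newton iteration, β⁰ = 0.5:
  β = 0.5000: g = 0.16018, g' = -0.5780 → β = 0.7771
  β = 0.7771: g = 0.01526, g' = -0.4951 → β = 0.8079
Converged at β = 0.8079.
Compositions from xᵢ = zᵢ/(1+β(Kᵢ−1)), yᵢ = Kᵢxᵢ:
  1: x = 0.0862, y = 0.3059
  2: x = 0.1592, y = 0.2818
  3: x = 0.2284, y = 0.1439
  4: x = 0.5262, y = 0.2684

β = 0.8079, x_3 = 0.2284, y_3 = 0.1439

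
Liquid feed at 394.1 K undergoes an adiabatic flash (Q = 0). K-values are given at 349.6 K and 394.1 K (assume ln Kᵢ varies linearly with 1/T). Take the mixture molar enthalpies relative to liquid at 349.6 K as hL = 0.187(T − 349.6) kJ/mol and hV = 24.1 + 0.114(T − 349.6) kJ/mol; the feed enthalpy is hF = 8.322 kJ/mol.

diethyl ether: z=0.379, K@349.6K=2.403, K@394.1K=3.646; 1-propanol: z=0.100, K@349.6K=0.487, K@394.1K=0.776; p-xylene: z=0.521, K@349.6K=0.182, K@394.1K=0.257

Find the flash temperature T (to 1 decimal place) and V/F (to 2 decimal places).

Adiabatic flash: solve Rachford–Rice at each trial T, then check hF = ψ·hV(T) + (1−ψ)·hL(T).
  T = 349.6 K: K = (2.403, 0.487, 0.182), RR gives ψ = 0.050, H_out = 1.202 kJ/mol
  T = 394.1 K: K = (3.646, 0.776, 0.257), RR gives ψ = 0.329, H_out = 15.175 kJ/mol
  T = 371.9 K: K = (2.999, 0.624, 0.219), RR gives ψ = 0.215, H_out = 8.993 kJ/mol
  T = 360.8 K: K = (2.695, 0.554, 0.200), RR gives ψ = 0.142, H_out = 5.399 kJ/mol
  T = 366.4 K: K = (2.846, 0.588, 0.209), RR gives ψ = 0.180, H_out = 7.268 kJ/mol
  T = 369.1 K: K = (2.921, 0.606, 0.214), RR gives ψ = 0.198, H_out = 8.127 kJ/mol
  T = 370.5 K: K = (2.959, 0.615, 0.216), RR gives ψ = 0.206, H_out = 8.563 kJ/mol
Linear interpolation between T = 369.1 (H_out = 8.127) and T = 370.5 (H_out = 8.563) on hF = 8.322 gives T ≈ 369.7 K, at which ψ = 0.20.

T = 369.7 K, V/F = 0.20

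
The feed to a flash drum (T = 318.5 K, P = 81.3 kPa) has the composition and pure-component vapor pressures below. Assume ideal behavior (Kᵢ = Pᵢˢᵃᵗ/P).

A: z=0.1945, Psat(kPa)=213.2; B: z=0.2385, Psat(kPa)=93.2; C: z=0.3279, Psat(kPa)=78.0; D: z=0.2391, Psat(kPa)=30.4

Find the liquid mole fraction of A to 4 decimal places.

Raoult's law: Kᵢ = Pᵢˢᵃᵗ/P = Pᵢˢᵃᵗ/81.3.
  K_A = 213.2/81.3 = 2.622386, K_B = 93.2/81.3 = 1.146371, K_C = 78.0/81.3 = 0.959410, K_D = 30.4/81.3 = 0.373924
Rachford–Rice: g(V/F) = Σ zᵢ(Kᵢ−1)/(1+V/F(Kᵢ−1)) = 0.
g(0) = ΣzᵢKᵢ − 1 = 0.1875 and g(1) = 1 − Σzᵢ/Kᵢ = -0.2634, so a root lies in (0, 1).
Newton–Raphson from V/F = 0.4:
  V/F = 0.4000: g = 0.01111, g' = -0.3602 → V/F = 0.4308
  V/F = 0.4308: g = 0.00004, g' = -0.3582 → V/F = 0.4309
Converged at V/F = 0.4309.
Compositions from xᵢ = zᵢ/(1+V/F(Kᵢ−1)), yᵢ = Kᵢxᵢ:
  A: x = 0.1145, y = 0.3002
  B: x = 0.2243, y = 0.2572
  C: x = 0.3337, y = 0.3202
  D: x = 0.3274, y = 0.1224

x_A = 0.1145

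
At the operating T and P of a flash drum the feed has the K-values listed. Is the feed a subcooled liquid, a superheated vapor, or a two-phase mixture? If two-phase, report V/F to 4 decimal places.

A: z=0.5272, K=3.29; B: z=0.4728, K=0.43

two-phase, V/F = 0.7184

ΣzᵢKᵢ = 1.9378; Σzᵢ/Kᵢ = 1.2598.
Both exceed 1, so a two-phase solution exists.
Rachford–Rice: g(ψ) = Σ zᵢ(Kᵢ−1)/(1+ψ(Kᵢ−1)) = 0.
Iterate (Newton) starting at ψ = 0.57:
  ψ = 0.5700: g = 0.12451, g' = -0.8573 → ψ = 0.7152
  ψ = 0.7152: g = 0.00268, g' = -0.8352 → ψ = 0.7185
Converged at ψ = 0.7184.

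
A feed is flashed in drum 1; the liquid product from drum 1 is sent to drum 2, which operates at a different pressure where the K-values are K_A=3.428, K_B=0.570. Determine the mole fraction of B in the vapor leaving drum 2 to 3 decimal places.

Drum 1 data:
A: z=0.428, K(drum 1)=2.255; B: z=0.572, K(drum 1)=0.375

Drum 1:
Rachford–Rice: g(ψ₁) = Σ zᵢ(Kᵢ−1)/(1+ψ₁(Kᵢ−1)) = 0.
g(0) = ΣzᵢKᵢ − 1 = 0.180 and g(1) = 1 − Σzᵢ/Kᵢ = -0.715, so a root lies in (0, 1).
Newton–Raphson from ψ₁ = 0.5:
  ψ₁ = 0.500: g = -0.1900, g' = -0.727 → ψ₁ = 0.239
  ψ₁ = 0.239: g = -0.0069, g' = -0.708 → ψ₁ = 0.229
Converged at ψ₁ = 0.229.
Drum-1 compositions:
  A: x = 0.332, y = 0.750
  B: x = 0.668, y = 0.250
Drum-2 feed = drum-1 liquid: z₂ = (0.3324, 0.6676).
Drum 2:
Binary case is linear: z₁(K₁−1)(1+ψ₂(K₂−1)) + z₂(K₂−1)(1+ψ₂(K₁−1)) = 0
⇒ ψ₂ = [z₁(K₁−1)+z₂(K₂−1)] / [−(K₁−1)(K₂−1)] = 0.5201/1.0440 = 0.498
  A: x = 0.150, y = 0.516
  B: x = 0.850, y = 0.484

y_B (drum 2) = 0.484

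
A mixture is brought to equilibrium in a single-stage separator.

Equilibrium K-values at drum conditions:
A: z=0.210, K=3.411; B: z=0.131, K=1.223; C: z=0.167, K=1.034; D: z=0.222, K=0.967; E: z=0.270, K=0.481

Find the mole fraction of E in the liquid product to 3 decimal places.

Newton iteration, ψ⁰ = 0.5:
  ψ = 0.500: g = 0.0647, g' = -0.389 → ψ = 0.666
  ψ = 0.666: g = 0.0035, g' = -0.355 → ψ = 0.676
Converged at ψ = 0.676.
Compositions from xᵢ = zᵢ/(1+ψ(Kᵢ−1)), yᵢ = Kᵢxᵢ:
  A: x = 0.080, y = 0.272
  B: x = 0.114, y = 0.139
  C: x = 0.163, y = 0.169
  D: x = 0.227, y = 0.220
  E: x = 0.416, y = 0.200

x_E = 0.416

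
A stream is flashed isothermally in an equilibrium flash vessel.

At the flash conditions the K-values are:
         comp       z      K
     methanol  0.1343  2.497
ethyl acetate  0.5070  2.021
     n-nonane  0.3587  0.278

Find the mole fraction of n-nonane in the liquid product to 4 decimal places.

Material balance + equilibrium reduce to Σ zᵢ(Kᵢ−1)/(1+V/F(Kᵢ−1)) = 0.
Feasibility: ΣzᵢKᵢ = 1.4597, Σzᵢ/Kᵢ = 1.5949 — both > 1, two phases present.
Newton iteration, V/F⁰ = 0.69:
  V/F = 0.6900: g = -0.11349, g' = -0.9973 → V/F = 0.5762
  V/F = 0.5762: g = -0.00962, g' = -0.8445 → V/F = 0.5648
  V/F = 0.5648: g = -0.00006, g' = -0.8341 → V/F = 0.5647
Converged at V/F = 0.5647.
Compositions from xᵢ = zᵢ/(1+V/F(Kᵢ−1)), yᵢ = Kᵢxᵢ:
  methanol: x = 0.0728, y = 0.1817
  ethyl acetate: x = 0.3216, y = 0.6499
  n-nonane: x = 0.6056, y = 0.1684

x_n-nonane = 0.6056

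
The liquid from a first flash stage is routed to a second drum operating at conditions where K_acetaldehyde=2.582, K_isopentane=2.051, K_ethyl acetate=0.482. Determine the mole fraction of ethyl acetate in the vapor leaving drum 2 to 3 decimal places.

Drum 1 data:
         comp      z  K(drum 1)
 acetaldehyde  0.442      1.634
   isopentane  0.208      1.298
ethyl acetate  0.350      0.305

y_ethyl acetate (drum 2) = 0.350

Drum 1:
Rachford–Rice: g(ψ₁) = Σ zᵢ(Kᵢ−1)/(1+ψ₁(Kᵢ−1)) = 0.
Feasibility: ΣzᵢKᵢ = 1.099, Σzᵢ/Kᵢ = 1.578 — both > 1, two phases present.
Newton–Raphson from ψ₁ = 0.5:
  ψ₁ = 0.500: g = -0.1061, g' = -0.514 → ψ₁ = 0.293
  ψ₁ = 0.293: g = -0.0123, g' = -0.409 → ψ₁ = 0.263
Converged at ψ₁ = 0.263.
Drum-1 compositions:
  acetaldehyde: x = 0.379, y = 0.619
  isopentane: x = 0.193, y = 0.250
  ethyl acetate: x = 0.428, y = 0.131
Drum-2 feed = drum-1 liquid: z₂ = (0.3788, 0.1929, 0.4283).
Drum 2:
Rachford–Rice: g(ψ₂) = Σ zᵢ(Kᵢ−1)/(1+ψ₂(Kᵢ−1)) = 0.
Feasibility: ΣzᵢKᵢ = 1.580, Σzᵢ/Kᵢ = 1.129 — both > 1, two phases present.
Newton iteration, ψ₂⁰ = 0.37:
  ψ₂ = 0.370: g = 0.2495, g' = -0.664 → ψ₂ = 0.746
  ψ₂ = 0.746: g = 0.0269, g' = -0.572 → ψ₂ = 0.793
Converged at ψ₂ = 0.793.
  acetaldehyde: x = 0.168, y = 0.434
  isopentane: x = 0.105, y = 0.216
  ethyl acetate: x = 0.727, y = 0.350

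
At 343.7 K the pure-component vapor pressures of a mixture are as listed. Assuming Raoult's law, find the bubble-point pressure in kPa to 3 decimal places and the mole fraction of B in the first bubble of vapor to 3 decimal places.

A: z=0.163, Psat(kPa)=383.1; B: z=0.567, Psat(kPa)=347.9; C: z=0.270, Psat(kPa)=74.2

Pbub = 279.739 kPa, y_B = 0.705

At the bubble point ψ → 0, so ΣzᵢKᵢ = 1 with Kᵢ = Pᵢˢᵃᵗ/P ⇒ P = ΣzᵢPᵢˢᵃᵗ.
P = 0.163·383.1 + 0.567·347.9 + 0.270·74.2 = 279.739 kPa
yᵢ = zᵢPᵢˢᵃᵗ/P ⇒ y_B = 0.567·347.9/279.739 = 0.705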